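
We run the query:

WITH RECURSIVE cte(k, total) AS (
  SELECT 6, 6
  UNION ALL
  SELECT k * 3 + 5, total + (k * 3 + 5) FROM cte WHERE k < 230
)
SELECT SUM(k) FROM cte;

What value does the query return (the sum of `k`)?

Base: k=6, total=6.
Iteration 1: 6 < 230 holds -> k = 6 * 3 + 5 = 23, total = 6 + 23 = 29.
Iteration 2: 23 < 230 holds -> k = 23 * 3 + 5 = 74, total = 29 + 74 = 103.
Iteration 3: 74 < 230 holds -> k = 74 * 3 + 5 = 227, total = 103 + 227 = 330.
Iteration 4: 227 < 230 holds -> k = 227 * 3 + 5 = 686, total = 330 + 686 = 1016.
Iteration 5: 686 < 230 fails; recursion stops.
SUM(k) = 6 + 23 + 74 + 227 + 686 = 1016.

1016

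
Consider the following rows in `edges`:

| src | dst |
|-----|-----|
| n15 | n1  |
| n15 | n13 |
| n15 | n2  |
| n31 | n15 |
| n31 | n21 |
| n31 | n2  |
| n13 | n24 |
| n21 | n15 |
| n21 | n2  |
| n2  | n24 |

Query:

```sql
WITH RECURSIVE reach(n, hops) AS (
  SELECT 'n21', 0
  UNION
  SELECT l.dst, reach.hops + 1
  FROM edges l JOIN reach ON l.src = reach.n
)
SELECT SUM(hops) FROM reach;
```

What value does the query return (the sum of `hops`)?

Base: (n21, hops=0).
Iteration 1: edges from {n21} -> (n15, hops=1), (n2, hops=1).
Iteration 2: edges from {n15,n2} -> (n1, hops=2), (n13, hops=2), (n2, hops=2), (n24, hops=2).
Iteration 3: edges from {n1,n13,n2,n24} -> (n24, hops=3). [UNION drops 1 duplicate row(s)]
Iteration 4: no outgoing edges from {n24}; recursion stops.
SUM(hops) = 0 + 1 + 1 + 2 + 2 + 2 + 2 + 3 = 13.

13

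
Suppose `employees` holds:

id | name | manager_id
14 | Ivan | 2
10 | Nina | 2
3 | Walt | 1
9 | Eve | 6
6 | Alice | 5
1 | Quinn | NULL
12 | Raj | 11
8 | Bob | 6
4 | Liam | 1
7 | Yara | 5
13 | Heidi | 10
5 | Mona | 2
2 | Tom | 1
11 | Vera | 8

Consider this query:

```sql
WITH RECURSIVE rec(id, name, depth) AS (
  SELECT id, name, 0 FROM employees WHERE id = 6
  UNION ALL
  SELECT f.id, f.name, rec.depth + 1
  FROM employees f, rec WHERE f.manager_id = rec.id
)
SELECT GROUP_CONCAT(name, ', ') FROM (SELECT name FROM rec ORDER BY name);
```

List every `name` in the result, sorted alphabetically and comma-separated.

Alice, Bob, Eve, Raj, Vera

Base: id=6 (Alice) at depth 0.
Iteration 1: rows with manager_id in {6} -> Bob (id 8, depth 1), Eve (id 9, depth 1).
Iteration 2: rows with manager_id in {8,9} -> Vera (id 11, depth 2).
Iteration 3: rows with manager_id in {11} -> Raj (id 12, depth 3).
Iteration 4: no rows with manager_id in {12}; recursion stops.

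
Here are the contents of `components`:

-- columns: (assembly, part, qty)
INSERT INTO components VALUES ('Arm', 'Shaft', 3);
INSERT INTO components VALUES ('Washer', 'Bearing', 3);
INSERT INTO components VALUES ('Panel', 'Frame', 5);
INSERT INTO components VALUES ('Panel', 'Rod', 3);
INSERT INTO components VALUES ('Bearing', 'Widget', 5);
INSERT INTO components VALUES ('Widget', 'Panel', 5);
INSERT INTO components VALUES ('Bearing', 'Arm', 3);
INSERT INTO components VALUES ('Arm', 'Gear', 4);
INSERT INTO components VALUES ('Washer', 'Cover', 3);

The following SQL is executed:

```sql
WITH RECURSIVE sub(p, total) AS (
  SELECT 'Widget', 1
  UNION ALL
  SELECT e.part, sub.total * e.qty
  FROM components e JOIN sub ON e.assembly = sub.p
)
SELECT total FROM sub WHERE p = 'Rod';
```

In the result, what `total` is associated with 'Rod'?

Base: (Widget, total=1).
Iteration 1: components of {Widget} -> Panel = 1*5 = 5.
Iteration 2: components of {Panel} -> Frame = 5*5 = 25, Rod = 5*3 = 15.
Iteration 3: no further components; recursion stops.

15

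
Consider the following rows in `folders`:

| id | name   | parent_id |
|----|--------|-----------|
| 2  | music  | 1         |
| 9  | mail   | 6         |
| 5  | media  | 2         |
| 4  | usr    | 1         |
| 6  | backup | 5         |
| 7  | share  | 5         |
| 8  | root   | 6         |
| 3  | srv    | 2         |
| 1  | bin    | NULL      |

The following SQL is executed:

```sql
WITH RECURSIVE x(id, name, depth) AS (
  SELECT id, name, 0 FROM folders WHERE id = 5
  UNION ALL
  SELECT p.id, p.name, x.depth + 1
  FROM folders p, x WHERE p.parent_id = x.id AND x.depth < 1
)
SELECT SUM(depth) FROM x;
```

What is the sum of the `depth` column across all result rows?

2

Base: id=5 (media) at depth 0.
Iteration 1: rows with parent_id in {5} -> backup (id 6, depth 1), share (id 7, depth 1).
Iteration 2: depth < 1 fails for all current rows; recursion stops.
SUM(depth) = 0 + 1 + 1 = 2.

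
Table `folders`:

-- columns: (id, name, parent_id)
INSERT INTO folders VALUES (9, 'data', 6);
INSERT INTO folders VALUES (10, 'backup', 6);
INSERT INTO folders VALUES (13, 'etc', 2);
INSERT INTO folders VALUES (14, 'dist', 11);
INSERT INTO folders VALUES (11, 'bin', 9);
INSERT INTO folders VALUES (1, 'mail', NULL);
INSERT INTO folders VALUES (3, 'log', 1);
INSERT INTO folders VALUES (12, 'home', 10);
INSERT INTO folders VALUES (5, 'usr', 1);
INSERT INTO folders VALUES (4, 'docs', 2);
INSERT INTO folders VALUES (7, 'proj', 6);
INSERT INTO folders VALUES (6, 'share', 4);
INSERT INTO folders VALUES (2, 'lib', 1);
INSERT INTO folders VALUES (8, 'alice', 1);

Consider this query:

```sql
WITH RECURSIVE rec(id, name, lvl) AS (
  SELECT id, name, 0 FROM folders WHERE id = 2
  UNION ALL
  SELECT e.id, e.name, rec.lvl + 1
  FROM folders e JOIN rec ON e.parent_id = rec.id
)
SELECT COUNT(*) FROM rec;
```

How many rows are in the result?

10

Base: id=2 (lib) at lvl 0.
Iteration 1: rows with parent_id in {2} -> docs (id 4, lvl 1), etc (id 13, lvl 1).
Iteration 2: rows with parent_id in {4,13} -> share (id 6, lvl 2).
Iteration 3: rows with parent_id in {6} -> proj (id 7, lvl 3), data (id 9, lvl 3), backup (id 10, lvl 3).
Iteration 4: rows with parent_id in {7,9,10} -> bin (id 11, lvl 4), home (id 12, lvl 4).
Iteration 5: rows with parent_id in {11,12} -> dist (id 14, lvl 5).
Iteration 6: no rows with parent_id in {14}; recursion stops.
Total rows emitted: 10.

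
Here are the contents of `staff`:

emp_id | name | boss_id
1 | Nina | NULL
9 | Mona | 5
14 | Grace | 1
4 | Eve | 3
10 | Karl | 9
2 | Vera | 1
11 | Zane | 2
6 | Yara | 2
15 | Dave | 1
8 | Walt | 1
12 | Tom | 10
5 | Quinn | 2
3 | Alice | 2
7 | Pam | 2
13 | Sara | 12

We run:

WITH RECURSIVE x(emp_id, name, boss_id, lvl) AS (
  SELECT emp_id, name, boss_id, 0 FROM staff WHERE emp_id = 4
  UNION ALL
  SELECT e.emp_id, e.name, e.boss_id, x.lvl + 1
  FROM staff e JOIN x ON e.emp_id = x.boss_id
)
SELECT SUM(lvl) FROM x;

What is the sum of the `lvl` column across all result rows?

6

Base: emp_id=4 (Eve), boss_id=3, lvl 0.
Iteration 1: join on emp_id=3 -> Alice (id 3, boss_id=2, lvl 1).
Iteration 2: join on emp_id=2 -> Vera (id 2, boss_id=1, lvl 2).
Iteration 3: join on emp_id=1 -> Nina (id 1, boss_id=NULL, lvl 3).
Iteration 4: boss_id is NULL; no match; recursion stops.
SUM(lvl) = 0 + 1 + 2 + 3 = 6.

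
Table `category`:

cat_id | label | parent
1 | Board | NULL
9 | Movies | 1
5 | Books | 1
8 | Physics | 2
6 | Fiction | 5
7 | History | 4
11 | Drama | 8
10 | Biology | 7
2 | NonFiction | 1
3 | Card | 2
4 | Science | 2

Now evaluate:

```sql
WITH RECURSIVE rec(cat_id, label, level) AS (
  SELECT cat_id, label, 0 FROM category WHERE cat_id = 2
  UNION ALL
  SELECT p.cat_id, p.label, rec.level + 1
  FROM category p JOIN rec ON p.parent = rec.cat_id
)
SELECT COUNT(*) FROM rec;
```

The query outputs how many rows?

Base: cat_id=2 (NonFiction) at level 0.
Iteration 1: rows with parent in {2} -> Card (id 3, level 1), Science (id 4, level 1), Physics (id 8, level 1).
Iteration 2: rows with parent in {3,4,8} -> History (id 7, level 2), Drama (id 11, level 2).
Iteration 3: rows with parent in {7,11} -> Biology (id 10, level 3).
Iteration 4: no rows with parent in {10}; recursion stops.
Total rows emitted: 7.

7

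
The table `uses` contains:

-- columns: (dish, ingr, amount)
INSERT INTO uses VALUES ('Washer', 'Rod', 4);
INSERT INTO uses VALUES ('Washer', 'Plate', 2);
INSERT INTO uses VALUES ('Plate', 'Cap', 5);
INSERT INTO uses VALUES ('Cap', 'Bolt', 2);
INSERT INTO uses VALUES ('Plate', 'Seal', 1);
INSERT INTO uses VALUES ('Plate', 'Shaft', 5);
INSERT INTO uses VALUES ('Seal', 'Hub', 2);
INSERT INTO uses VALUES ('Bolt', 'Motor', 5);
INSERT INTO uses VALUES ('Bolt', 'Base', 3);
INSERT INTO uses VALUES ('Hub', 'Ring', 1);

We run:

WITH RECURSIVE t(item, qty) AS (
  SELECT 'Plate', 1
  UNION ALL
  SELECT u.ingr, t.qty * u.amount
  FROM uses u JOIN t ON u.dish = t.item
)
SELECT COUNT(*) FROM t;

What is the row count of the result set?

Base: (Plate, qty=1).
Iteration 1: components of {Plate} -> Cap = 1*5 = 5, Seal = 1*1 = 1, Shaft = 1*5 = 5.
Iteration 2: components of {Cap,Seal,Shaft} -> Bolt = 5*2 = 10, Hub = 1*2 = 2.
Iteration 3: components of {Bolt,Hub} -> Base = 10*3 = 30, Motor = 10*5 = 50, Ring = 2*1 = 2.
Iteration 4: no further components; recursion stops.
Total rows emitted: 9.

9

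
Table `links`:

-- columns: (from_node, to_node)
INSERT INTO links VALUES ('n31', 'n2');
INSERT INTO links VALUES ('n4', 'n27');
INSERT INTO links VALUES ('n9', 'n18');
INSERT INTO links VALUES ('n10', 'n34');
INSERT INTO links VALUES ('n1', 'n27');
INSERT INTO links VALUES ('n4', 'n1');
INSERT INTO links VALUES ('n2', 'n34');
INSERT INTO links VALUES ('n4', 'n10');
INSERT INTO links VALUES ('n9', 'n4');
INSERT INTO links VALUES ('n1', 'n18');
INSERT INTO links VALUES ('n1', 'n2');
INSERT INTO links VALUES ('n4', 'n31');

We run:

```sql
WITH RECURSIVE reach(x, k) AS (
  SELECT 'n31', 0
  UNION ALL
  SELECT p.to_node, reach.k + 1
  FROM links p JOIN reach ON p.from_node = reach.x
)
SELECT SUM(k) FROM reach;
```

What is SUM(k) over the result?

Base: (n31, k=0).
Iteration 1: edges from {n31} -> (n2, k=1).
Iteration 2: edges from {n2} -> (n34, k=2).
Iteration 3: no outgoing edges from {n34}; recursion stops.
SUM(k) = 0 + 1 + 2 = 3.

3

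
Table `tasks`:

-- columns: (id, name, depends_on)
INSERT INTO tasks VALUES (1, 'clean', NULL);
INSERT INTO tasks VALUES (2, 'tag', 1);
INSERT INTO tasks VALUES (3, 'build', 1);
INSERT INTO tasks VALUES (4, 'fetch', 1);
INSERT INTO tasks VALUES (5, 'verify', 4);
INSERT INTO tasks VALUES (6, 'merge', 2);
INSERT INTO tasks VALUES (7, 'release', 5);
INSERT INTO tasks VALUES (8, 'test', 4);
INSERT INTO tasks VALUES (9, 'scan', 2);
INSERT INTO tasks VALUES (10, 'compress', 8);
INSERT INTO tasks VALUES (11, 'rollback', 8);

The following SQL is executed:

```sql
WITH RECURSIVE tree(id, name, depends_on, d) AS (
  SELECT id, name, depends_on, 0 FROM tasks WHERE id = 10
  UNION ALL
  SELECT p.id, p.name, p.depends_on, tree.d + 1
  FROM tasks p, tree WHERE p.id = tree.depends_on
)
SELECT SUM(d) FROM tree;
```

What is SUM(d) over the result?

6

Base: id=10 (compress), depends_on=8, d 0.
Iteration 1: join on id=8 -> test (id 8, depends_on=4, d 1).
Iteration 2: join on id=4 -> fetch (id 4, depends_on=1, d 2).
Iteration 3: join on id=1 -> clean (id 1, depends_on=NULL, d 3).
Iteration 4: depends_on is NULL; no match; recursion stops.
SUM(d) = 0 + 1 + 2 + 3 = 6.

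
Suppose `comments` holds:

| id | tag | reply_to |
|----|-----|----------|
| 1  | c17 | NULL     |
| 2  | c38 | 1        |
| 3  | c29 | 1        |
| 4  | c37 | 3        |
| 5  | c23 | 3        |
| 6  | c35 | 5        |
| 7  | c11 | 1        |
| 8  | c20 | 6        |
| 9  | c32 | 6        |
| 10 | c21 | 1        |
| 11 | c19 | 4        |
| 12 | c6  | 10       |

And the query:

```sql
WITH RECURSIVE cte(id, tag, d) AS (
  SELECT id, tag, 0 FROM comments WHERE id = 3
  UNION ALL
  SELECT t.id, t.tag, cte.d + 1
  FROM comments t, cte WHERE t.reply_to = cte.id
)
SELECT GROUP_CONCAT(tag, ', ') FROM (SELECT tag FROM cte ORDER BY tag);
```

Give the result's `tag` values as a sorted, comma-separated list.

Base: id=3 (c29) at d 0.
Iteration 1: rows with reply_to in {3} -> c37 (id 4, d 1), c23 (id 5, d 1).
Iteration 2: rows with reply_to in {4,5} -> c35 (id 6, d 2), c19 (id 11, d 2).
Iteration 3: rows with reply_to in {6,11} -> c20 (id 8, d 3), c32 (id 9, d 3).
Iteration 4: no rows with reply_to in {8,9}; recursion stops.

c19, c20, c23, c29, c32, c35, c37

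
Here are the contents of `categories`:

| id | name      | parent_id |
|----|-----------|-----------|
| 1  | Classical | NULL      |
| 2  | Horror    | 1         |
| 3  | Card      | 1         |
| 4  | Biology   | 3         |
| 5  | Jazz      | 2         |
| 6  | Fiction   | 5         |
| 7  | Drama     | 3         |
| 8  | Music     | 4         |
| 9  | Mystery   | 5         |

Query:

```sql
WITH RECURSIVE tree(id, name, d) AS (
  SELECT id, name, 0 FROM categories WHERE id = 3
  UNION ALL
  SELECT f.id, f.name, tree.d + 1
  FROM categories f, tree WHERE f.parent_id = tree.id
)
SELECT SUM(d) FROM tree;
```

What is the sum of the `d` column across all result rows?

4

Base: id=3 (Card) at d 0.
Iteration 1: rows with parent_id in {3} -> Biology (id 4, d 1), Drama (id 7, d 1).
Iteration 2: rows with parent_id in {4,7} -> Music (id 8, d 2).
Iteration 3: no rows with parent_id in {8}; recursion stops.
SUM(d) = 0 + 1 + 1 + 2 = 4.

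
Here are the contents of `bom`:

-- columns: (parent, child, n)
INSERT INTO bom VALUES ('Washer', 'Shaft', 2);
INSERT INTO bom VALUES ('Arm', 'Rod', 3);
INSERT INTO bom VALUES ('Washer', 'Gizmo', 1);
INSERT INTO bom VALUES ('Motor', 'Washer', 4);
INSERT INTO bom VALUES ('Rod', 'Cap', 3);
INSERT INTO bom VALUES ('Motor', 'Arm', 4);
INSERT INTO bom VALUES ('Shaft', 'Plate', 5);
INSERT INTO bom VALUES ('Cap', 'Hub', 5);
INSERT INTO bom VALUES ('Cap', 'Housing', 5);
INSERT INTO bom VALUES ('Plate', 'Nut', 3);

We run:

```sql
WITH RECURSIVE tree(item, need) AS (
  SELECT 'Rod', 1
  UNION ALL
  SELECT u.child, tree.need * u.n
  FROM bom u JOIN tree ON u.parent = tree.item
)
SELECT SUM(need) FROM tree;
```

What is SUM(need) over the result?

Base: (Rod, need=1).
Iteration 1: components of {Rod} -> Cap = 1*3 = 3.
Iteration 2: components of {Cap} -> Housing = 3*5 = 15, Hub = 3*5 = 15.
Iteration 3: no further components; recursion stops.
SUM(need) = 1 + 3 + 15 + 15 = 34.

34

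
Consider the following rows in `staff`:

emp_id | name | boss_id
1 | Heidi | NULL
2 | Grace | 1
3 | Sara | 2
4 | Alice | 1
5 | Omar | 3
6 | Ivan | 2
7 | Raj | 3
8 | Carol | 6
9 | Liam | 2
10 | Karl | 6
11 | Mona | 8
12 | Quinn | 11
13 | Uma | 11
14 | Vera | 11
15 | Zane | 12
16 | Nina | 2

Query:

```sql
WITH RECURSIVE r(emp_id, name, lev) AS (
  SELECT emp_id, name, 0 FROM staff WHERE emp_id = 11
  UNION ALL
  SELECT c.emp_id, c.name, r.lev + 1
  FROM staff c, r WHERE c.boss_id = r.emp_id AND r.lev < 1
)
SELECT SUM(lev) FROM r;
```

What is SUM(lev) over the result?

3

Base: emp_id=11 (Mona) at lev 0.
Iteration 1: rows with boss_id in {11} -> Quinn (id 12, lev 1), Uma (id 13, lev 1), Vera (id 14, lev 1).
Iteration 2: lev < 1 fails for all current rows; recursion stops.
SUM(lev) = 0 + 1 + 1 + 1 = 3.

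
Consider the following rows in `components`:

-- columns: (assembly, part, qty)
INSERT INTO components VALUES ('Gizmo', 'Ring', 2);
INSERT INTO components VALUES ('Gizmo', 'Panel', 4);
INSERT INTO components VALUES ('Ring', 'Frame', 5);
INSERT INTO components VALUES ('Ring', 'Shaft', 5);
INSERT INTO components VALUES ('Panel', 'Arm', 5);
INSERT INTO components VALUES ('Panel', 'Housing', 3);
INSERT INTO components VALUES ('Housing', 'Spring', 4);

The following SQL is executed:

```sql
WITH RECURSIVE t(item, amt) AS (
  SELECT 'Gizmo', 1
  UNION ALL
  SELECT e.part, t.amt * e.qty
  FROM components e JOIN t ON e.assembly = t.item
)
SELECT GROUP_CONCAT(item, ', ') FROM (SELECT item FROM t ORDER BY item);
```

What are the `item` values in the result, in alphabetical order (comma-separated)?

Arm, Frame, Gizmo, Housing, Panel, Ring, Shaft, Spring

Base: (Gizmo, amt=1).
Iteration 1: components of {Gizmo} -> Panel = 1*4 = 4, Ring = 1*2 = 2.
Iteration 2: components of {Panel,Ring} -> Arm = 4*5 = 20, Frame = 2*5 = 10, Housing = 4*3 = 12, Shaft = 2*5 = 10.
Iteration 3: components of {Arm,Frame,Housing,Shaft} -> Spring = 12*4 = 48.
Iteration 4: no further components; recursion stops.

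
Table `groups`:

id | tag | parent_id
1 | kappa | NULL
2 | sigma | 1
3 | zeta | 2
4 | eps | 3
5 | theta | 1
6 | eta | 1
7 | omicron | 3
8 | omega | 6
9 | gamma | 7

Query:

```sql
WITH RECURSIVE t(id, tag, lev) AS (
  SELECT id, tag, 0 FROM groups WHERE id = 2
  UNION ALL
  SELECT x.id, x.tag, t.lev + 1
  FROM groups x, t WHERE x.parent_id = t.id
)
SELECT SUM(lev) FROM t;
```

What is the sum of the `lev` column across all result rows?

Base: id=2 (sigma) at lev 0.
Iteration 1: rows with parent_id in {2} -> zeta (id 3, lev 1).
Iteration 2: rows with parent_id in {3} -> eps (id 4, lev 2), omicron (id 7, lev 2).
Iteration 3: rows with parent_id in {4,7} -> gamma (id 9, lev 3).
Iteration 4: no rows with parent_id in {9}; recursion stops.
SUM(lev) = 0 + 1 + 2 + 2 + 3 = 8.

8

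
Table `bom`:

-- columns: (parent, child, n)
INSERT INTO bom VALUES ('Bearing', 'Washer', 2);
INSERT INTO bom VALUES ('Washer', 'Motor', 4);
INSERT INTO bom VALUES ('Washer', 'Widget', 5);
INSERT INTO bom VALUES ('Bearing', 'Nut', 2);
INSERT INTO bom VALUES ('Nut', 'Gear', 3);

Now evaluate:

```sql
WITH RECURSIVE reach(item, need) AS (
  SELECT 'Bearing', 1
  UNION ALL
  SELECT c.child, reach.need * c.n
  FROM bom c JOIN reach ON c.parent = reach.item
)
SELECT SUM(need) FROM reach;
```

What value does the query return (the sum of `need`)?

29

Base: (Bearing, need=1).
Iteration 1: components of {Bearing} -> Nut = 1*2 = 2, Washer = 1*2 = 2.
Iteration 2: components of {Nut,Washer} -> Gear = 2*3 = 6, Motor = 2*4 = 8, Widget = 2*5 = 10.
Iteration 3: no further components; recursion stops.
SUM(need) = 1 + 2 + 2 + 8 + 10 + 6 = 29.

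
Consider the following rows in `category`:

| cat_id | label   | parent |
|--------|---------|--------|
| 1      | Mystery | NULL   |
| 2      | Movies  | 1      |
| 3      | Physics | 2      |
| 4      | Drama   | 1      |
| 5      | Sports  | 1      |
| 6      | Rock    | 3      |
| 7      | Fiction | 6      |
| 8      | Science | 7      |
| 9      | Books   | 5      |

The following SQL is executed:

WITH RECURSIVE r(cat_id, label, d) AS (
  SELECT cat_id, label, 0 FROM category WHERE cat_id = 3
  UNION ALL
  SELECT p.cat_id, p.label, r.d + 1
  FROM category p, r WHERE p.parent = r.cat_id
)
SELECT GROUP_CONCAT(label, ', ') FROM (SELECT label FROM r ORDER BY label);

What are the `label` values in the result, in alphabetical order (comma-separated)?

Base: cat_id=3 (Physics) at d 0.
Iteration 1: rows with parent in {3} -> Rock (id 6, d 1).
Iteration 2: rows with parent in {6} -> Fiction (id 7, d 2).
Iteration 3: rows with parent in {7} -> Science (id 8, d 3).
Iteration 4: no rows with parent in {8}; recursion stops.

Fiction, Physics, Rock, Science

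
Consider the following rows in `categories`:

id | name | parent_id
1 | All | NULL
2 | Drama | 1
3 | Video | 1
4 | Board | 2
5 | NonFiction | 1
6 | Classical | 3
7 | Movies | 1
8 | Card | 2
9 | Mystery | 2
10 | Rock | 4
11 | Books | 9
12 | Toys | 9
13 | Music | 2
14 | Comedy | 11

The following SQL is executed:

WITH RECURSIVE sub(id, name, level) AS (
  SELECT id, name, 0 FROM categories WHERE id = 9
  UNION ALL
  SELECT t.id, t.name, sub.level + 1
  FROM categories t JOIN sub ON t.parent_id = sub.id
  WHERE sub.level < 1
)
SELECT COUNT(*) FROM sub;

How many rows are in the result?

3

Base: id=9 (Mystery) at level 0.
Iteration 1: rows with parent_id in {9} -> Books (id 11, level 1), Toys (id 12, level 1).
Iteration 2: level < 1 fails for all current rows; recursion stops.
Total rows emitted: 3.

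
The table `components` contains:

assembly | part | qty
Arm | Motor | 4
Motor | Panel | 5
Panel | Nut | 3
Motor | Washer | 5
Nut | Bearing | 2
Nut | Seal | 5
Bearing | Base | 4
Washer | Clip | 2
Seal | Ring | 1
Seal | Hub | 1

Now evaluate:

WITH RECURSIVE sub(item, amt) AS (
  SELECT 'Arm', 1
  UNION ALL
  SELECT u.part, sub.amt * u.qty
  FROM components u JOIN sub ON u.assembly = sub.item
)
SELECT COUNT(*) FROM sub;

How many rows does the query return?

Base: (Arm, amt=1).
Iteration 1: components of {Arm} -> Motor = 1*4 = 4.
Iteration 2: components of {Motor} -> Panel = 4*5 = 20, Washer = 4*5 = 20.
Iteration 3: components of {Panel,Washer} -> Clip = 20*2 = 40, Nut = 20*3 = 60.
Iteration 4: components of {Clip,Nut} -> Bearing = 60*2 = 120, Seal = 60*5 = 300.
Iteration 5: components of {Bearing,Seal} -> Base = 120*4 = 480, Hub = 300*1 = 300, Ring = 300*1 = 300.
Iteration 6: no further components; recursion stops.
Total rows emitted: 11.

11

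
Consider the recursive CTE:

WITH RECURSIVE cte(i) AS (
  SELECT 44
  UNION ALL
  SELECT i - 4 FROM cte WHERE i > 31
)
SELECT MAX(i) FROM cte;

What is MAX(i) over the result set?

Base: i=44.
Iteration 1: 44 > 31 holds -> i = 44 - 4 = 40.
Iteration 2: 40 > 31 holds -> i = 40 - 4 = 36.
Iteration 3: 36 > 31 holds -> i = 36 - 4 = 32.
Iteration 4: 32 > 31 holds -> i = 32 - 4 = 28.
Iteration 5: 28 > 31 fails; recursion stops.
i values: 44, 40, 36, 32, 28; the maximum is 44.

44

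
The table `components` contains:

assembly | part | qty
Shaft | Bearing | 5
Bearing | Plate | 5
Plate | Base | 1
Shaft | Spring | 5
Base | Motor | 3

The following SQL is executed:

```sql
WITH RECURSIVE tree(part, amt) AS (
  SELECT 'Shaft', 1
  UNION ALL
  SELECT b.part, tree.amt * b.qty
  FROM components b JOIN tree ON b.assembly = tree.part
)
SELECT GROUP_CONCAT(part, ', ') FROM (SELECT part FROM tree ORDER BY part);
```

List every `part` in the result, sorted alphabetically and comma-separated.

Base, Bearing, Motor, Plate, Shaft, Spring

Base: (Shaft, amt=1).
Iteration 1: components of {Shaft} -> Bearing = 1*5 = 5, Spring = 1*5 = 5.
Iteration 2: components of {Bearing,Spring} -> Plate = 5*5 = 25.
Iteration 3: components of {Plate} -> Base = 25*1 = 25.
Iteration 4: components of {Base} -> Motor = 25*3 = 75.
Iteration 5: no further components; recursion stops.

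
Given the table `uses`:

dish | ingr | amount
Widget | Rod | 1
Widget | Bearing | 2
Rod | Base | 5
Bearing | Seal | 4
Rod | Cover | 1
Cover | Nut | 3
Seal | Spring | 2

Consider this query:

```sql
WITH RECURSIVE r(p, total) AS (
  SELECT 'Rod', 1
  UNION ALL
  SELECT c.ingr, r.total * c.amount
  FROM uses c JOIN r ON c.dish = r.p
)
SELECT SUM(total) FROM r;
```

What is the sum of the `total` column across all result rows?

Base: (Rod, total=1).
Iteration 1: components of {Rod} -> Base = 1*5 = 5, Cover = 1*1 = 1.
Iteration 2: components of {Base,Cover} -> Nut = 1*3 = 3.
Iteration 3: no further components; recursion stops.
SUM(total) = 1 + 5 + 1 + 3 = 10.

10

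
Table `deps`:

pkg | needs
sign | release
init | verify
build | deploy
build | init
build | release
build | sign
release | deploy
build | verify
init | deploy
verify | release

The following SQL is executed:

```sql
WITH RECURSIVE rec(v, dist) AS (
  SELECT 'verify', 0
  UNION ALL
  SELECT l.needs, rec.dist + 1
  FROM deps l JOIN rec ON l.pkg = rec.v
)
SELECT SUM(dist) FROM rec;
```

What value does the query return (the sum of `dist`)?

Base: (verify, dist=0).
Iteration 1: edges from {verify} -> (release, dist=1).
Iteration 2: edges from {release} -> (deploy, dist=2).
Iteration 3: no outgoing edges from {deploy}; recursion stops.
SUM(dist) = 0 + 1 + 2 = 3.

3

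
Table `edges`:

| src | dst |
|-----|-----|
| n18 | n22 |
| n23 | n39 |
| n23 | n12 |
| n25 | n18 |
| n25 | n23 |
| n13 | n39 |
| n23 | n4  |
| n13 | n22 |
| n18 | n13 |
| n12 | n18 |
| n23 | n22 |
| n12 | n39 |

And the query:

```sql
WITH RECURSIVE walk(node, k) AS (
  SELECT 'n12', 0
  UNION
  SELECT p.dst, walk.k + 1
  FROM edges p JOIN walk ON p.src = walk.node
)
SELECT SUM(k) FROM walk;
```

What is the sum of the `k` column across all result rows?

12

Base: (n12, k=0).
Iteration 1: edges from {n12} -> (n18, k=1), (n39, k=1).
Iteration 2: edges from {n18,n39} -> (n13, k=2), (n22, k=2).
Iteration 3: edges from {n13,n22} -> (n22, k=3), (n39, k=3).
Iteration 4: no outgoing edges from {n22,n39}; recursion stops.
SUM(k) = 0 + 1 + 1 + 2 + 2 + 3 + 3 = 12.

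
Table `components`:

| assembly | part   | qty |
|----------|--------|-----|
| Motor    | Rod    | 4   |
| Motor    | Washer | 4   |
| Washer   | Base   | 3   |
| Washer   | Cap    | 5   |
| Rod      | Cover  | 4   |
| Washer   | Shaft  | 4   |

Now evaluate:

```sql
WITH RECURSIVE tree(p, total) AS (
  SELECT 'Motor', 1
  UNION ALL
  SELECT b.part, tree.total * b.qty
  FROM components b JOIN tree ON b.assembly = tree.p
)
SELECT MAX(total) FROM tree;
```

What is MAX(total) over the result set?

Base: (Motor, total=1).
Iteration 1: components of {Motor} -> Rod = 1*4 = 4, Washer = 1*4 = 4.
Iteration 2: components of {Rod,Washer} -> Base = 4*3 = 12, Cap = 4*5 = 20, Cover = 4*4 = 16, Shaft = 4*4 = 16.
Iteration 3: no further components; recursion stops.
total values: 1, 4, 4, 16, 12, 20, 16; the maximum is 20.

20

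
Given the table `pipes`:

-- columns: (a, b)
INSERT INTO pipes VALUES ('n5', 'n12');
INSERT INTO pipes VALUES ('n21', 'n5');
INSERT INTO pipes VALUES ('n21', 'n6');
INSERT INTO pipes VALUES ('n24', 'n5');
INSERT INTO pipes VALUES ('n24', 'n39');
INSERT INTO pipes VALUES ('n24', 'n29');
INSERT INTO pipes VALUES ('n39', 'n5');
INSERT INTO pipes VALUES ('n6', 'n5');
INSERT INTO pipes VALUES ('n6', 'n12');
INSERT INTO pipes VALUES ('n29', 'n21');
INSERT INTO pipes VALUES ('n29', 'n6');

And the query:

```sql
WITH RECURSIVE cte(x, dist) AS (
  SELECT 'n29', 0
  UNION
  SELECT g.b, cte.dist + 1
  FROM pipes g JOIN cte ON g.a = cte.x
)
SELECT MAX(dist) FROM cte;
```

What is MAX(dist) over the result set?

Base: (n29, dist=0).
Iteration 1: edges from {n29} -> (n21, dist=1), (n6, dist=1).
Iteration 2: edges from {n21,n6} -> (n12, dist=2), (n5, dist=2), (n6, dist=2). [UNION drops 1 duplicate row(s)]
Iteration 3: edges from {n12,n5,n6} -> (n12, dist=3), (n5, dist=3). [UNION drops 1 duplicate row(s)]
Iteration 4: edges from {n12,n5} -> (n12, dist=4).
Iteration 5: no outgoing edges from {n12}; recursion stops.
dist values: 0, 1, 1, 2, 2, 2, 3, 3, 4; the maximum is 4.

4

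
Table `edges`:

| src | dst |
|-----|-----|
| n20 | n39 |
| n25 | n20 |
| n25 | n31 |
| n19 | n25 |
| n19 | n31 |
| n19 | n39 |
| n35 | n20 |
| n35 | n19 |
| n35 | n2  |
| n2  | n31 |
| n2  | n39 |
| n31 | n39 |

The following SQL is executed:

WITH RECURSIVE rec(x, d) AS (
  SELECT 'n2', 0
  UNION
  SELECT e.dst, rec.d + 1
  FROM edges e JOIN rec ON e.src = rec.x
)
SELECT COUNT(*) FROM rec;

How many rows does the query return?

Base: (n2, d=0).
Iteration 1: edges from {n2} -> (n31, d=1), (n39, d=1).
Iteration 2: edges from {n31,n39} -> (n39, d=2).
Iteration 3: no outgoing edges from {n39}; recursion stops.
Total rows emitted: 4.

4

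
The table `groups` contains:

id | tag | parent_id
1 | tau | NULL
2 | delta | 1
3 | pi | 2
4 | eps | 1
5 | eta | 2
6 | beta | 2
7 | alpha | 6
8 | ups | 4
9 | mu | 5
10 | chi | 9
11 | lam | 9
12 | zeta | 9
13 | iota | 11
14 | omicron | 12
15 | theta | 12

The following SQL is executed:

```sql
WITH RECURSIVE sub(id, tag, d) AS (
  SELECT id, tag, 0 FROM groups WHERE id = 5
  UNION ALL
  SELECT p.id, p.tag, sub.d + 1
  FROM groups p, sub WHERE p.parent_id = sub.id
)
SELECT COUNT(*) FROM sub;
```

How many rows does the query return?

Base: id=5 (eta) at d 0.
Iteration 1: rows with parent_id in {5} -> mu (id 9, d 1).
Iteration 2: rows with parent_id in {9} -> chi (id 10, d 2), lam (id 11, d 2), zeta (id 12, d 2).
Iteration 3: rows with parent_id in {10,11,12} -> iota (id 13, d 3), omicron (id 14, d 3), theta (id 15, d 3).
Iteration 4: no rows with parent_id in {13,14,15}; recursion stops.
Total rows emitted: 8.

8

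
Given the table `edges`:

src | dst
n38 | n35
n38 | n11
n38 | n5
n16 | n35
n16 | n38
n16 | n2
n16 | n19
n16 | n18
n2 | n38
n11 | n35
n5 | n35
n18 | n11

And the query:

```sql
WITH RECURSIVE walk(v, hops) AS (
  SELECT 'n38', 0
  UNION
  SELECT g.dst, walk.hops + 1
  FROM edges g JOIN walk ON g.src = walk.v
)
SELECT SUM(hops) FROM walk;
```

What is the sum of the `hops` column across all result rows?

Base: (n38, hops=0).
Iteration 1: edges from {n38} -> (n11, hops=1), (n35, hops=1), (n5, hops=1).
Iteration 2: edges from {n11,n35,n5} -> (n35, hops=2). [UNION drops 1 duplicate row(s)]
Iteration 3: no outgoing edges from {n35}; recursion stops.
SUM(hops) = 0 + 1 + 1 + 1 + 2 = 5.

5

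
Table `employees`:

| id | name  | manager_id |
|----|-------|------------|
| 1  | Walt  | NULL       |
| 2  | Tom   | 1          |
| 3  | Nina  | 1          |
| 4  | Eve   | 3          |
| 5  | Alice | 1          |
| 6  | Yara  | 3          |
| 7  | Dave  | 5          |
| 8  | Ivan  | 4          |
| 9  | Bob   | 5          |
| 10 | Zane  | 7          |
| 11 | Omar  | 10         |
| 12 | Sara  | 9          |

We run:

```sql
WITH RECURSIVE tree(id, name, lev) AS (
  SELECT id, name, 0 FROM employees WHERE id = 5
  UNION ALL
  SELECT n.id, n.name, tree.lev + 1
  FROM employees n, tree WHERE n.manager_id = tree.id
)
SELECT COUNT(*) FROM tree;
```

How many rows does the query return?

Base: id=5 (Alice) at lev 0.
Iteration 1: rows with manager_id in {5} -> Dave (id 7, lev 1), Bob (id 9, lev 1).
Iteration 2: rows with manager_id in {7,9} -> Zane (id 10, lev 2), Sara (id 12, lev 2).
Iteration 3: rows with manager_id in {10,12} -> Omar (id 11, lev 3).
Iteration 4: no rows with manager_id in {11}; recursion stops.
Total rows emitted: 6.

6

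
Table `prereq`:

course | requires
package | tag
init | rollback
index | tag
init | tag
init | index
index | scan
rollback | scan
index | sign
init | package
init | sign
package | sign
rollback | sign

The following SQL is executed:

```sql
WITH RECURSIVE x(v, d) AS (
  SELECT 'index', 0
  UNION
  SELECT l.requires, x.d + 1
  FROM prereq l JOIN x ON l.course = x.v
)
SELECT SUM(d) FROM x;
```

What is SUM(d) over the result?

Base: (index, d=0).
Iteration 1: edges from {index} -> (scan, d=1), (sign, d=1), (tag, d=1).
Iteration 2: no outgoing edges from {scan,sign,tag}; recursion stops.
SUM(d) = 0 + 1 + 1 + 1 = 3.

3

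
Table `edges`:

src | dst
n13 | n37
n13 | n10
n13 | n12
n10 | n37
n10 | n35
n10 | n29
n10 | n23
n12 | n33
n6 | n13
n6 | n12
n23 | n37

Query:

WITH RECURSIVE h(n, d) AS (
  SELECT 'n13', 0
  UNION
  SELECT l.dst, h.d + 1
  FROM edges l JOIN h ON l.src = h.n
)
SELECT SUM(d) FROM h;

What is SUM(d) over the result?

16

Base: (n13, d=0).
Iteration 1: edges from {n13} -> (n10, d=1), (n12, d=1), (n37, d=1).
Iteration 2: edges from {n10,n12,n37} -> (n23, d=2), (n29, d=2), (n33, d=2), (n35, d=2), (n37, d=2).
Iteration 3: edges from {n23,n29,n33,n35,n37} -> (n37, d=3).
Iteration 4: no outgoing edges from {n37}; recursion stops.
SUM(d) = 0 + 1 + 1 + 1 + 2 + 2 + 2 + 2 + 2 + 3 = 16.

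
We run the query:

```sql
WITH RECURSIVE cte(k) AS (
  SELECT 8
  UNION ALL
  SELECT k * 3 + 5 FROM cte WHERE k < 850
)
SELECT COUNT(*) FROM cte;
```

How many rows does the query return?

6

Base: k=8.
Iteration 1: 8 < 850 holds -> k = 8 * 3 + 5 = 29.
Iteration 2: 29 < 850 holds -> k = 29 * 3 + 5 = 92.
Iteration 3: 92 < 850 holds -> k = 92 * 3 + 5 = 281.
Iteration 4: 281 < 850 holds -> k = 281 * 3 + 5 = 848.
Iteration 5: 848 < 850 holds -> k = 848 * 3 + 5 = 2549.
Iteration 6: 2549 < 850 fails; recursion stops.
Total rows emitted: 6.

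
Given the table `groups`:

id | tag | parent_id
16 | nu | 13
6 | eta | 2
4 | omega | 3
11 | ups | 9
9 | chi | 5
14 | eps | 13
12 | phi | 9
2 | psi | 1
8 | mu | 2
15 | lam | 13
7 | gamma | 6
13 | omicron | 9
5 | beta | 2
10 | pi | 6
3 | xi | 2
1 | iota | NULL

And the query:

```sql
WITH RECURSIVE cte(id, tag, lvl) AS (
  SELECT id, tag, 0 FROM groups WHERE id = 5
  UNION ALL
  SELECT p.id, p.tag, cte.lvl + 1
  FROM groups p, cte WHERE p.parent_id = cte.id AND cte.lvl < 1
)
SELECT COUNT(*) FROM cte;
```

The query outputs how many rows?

2

Base: id=5 (beta) at lvl 0.
Iteration 1: rows with parent_id in {5} -> chi (id 9, lvl 1).
Iteration 2: lvl < 1 fails for all current rows; recursion stops.
Total rows emitted: 2.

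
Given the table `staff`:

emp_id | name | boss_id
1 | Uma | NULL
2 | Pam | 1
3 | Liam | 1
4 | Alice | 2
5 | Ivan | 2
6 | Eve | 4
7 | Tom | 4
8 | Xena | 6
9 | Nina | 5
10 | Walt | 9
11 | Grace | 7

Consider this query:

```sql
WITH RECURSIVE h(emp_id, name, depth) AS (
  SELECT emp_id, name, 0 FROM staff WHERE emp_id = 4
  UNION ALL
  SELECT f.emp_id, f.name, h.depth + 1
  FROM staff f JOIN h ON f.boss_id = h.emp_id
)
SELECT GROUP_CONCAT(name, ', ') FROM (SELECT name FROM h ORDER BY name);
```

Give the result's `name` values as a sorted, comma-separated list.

Alice, Eve, Grace, Tom, Xena

Base: emp_id=4 (Alice) at depth 0.
Iteration 1: rows with boss_id in {4} -> Eve (id 6, depth 1), Tom (id 7, depth 1).
Iteration 2: rows with boss_id in {6,7} -> Xena (id 8, depth 2), Grace (id 11, depth 2).
Iteration 3: no rows with boss_id in {8,11}; recursion stops.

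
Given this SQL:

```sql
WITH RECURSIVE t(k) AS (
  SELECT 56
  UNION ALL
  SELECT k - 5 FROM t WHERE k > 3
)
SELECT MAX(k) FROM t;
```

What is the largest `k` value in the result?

56

Base: k=56.
Iteration 1: 56 > 3 holds -> k = 56 - 5 = 51.
Iteration 2: 51 > 3 holds -> k = 51 - 5 = 46.
Iteration 3: 46 > 3 holds -> k = 46 - 5 = 41.
Iteration 4: 41 > 3 holds -> k = 41 - 5 = 36.
Iteration 5: 36 > 3 holds -> k = 36 - 5 = 31.
Iteration 6: 31 > 3 holds -> k = 31 - 5 = 26.
Iteration 7: 26 > 3 holds -> k = 26 - 5 = 21.
Iteration 8: 21 > 3 holds -> k = 21 - 5 = 16.
Iteration 9: 16 > 3 holds -> k = 16 - 5 = 11.
Iteration 10: 11 > 3 holds -> k = 11 - 5 = 6.
Iteration 11: 6 > 3 holds -> k = 6 - 5 = 1.
Iteration 12: 1 > 3 fails; recursion stops.
k values: 56, 51, 46, 41, 36, 31, 26, 21, 16, 11, 6, 1; the maximum is 56.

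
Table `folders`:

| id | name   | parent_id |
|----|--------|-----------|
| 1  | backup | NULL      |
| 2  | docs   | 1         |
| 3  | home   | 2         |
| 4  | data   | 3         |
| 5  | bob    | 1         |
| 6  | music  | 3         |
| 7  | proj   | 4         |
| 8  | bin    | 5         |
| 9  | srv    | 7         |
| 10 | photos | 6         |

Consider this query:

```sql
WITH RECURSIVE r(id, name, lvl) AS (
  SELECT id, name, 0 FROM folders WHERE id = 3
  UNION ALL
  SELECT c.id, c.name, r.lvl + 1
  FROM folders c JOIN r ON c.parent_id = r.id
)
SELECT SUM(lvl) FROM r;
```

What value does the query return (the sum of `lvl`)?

Base: id=3 (home) at lvl 0.
Iteration 1: rows with parent_id in {3} -> data (id 4, lvl 1), music (id 6, lvl 1).
Iteration 2: rows with parent_id in {4,6} -> proj (id 7, lvl 2), photos (id 10, lvl 2).
Iteration 3: rows with parent_id in {7,10} -> srv (id 9, lvl 3).
Iteration 4: no rows with parent_id in {9}; recursion stops.
SUM(lvl) = 0 + 1 + 1 + 2 + 2 + 3 = 9.

9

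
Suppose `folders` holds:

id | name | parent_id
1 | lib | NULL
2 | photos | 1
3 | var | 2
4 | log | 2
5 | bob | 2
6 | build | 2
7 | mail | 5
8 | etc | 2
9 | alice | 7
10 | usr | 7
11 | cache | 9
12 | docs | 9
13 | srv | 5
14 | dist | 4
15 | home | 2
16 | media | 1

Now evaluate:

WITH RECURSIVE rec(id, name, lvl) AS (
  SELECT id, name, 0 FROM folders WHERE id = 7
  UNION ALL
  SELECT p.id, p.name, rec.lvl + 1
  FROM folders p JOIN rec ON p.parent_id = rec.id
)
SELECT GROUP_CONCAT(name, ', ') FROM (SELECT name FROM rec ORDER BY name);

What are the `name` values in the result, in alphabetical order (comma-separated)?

Base: id=7 (mail) at lvl 0.
Iteration 1: rows with parent_id in {7} -> alice (id 9, lvl 1), usr (id 10, lvl 1).
Iteration 2: rows with parent_id in {9,10} -> cache (id 11, lvl 2), docs (id 12, lvl 2).
Iteration 3: no rows with parent_id in {11,12}; recursion stops.

alice, cache, docs, mail, usr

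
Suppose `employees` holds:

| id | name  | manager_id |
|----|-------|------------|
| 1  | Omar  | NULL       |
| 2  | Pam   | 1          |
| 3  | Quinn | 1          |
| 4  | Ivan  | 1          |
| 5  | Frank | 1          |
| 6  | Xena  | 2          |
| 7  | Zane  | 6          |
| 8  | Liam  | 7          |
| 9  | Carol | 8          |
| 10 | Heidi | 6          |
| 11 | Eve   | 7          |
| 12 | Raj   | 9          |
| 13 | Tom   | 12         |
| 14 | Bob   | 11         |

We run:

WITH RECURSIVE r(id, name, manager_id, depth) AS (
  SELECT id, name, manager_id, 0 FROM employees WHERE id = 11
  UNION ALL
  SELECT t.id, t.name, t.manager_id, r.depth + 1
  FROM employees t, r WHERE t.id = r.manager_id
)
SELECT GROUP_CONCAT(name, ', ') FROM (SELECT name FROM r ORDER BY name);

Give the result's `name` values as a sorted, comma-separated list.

Base: id=11 (Eve), manager_id=7, depth 0.
Iteration 1: join on id=7 -> Zane (id 7, manager_id=6, depth 1).
Iteration 2: join on id=6 -> Xena (id 6, manager_id=2, depth 2).
Iteration 3: join on id=2 -> Pam (id 2, manager_id=1, depth 3).
Iteration 4: join on id=1 -> Omar (id 1, manager_id=NULL, depth 4).
Iteration 5: manager_id is NULL; no match; recursion stops.

Eve, Omar, Pam, Xena, Zane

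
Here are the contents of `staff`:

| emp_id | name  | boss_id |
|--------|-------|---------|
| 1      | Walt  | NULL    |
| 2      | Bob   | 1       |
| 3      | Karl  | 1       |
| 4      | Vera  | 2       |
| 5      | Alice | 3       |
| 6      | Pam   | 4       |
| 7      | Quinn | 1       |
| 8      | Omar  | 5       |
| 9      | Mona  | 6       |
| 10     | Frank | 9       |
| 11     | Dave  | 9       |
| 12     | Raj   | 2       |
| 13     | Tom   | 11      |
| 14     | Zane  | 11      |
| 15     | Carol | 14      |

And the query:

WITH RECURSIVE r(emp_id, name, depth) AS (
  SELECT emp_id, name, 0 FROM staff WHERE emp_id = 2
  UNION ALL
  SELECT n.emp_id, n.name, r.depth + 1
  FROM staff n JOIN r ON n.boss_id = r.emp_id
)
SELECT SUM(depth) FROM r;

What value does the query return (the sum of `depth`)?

Base: emp_id=2 (Bob) at depth 0.
Iteration 1: rows with boss_id in {2} -> Vera (id 4, depth 1), Raj (id 12, depth 1).
Iteration 2: rows with boss_id in {4,12} -> Pam (id 6, depth 2).
Iteration 3: rows with boss_id in {6} -> Mona (id 9, depth 3).
Iteration 4: rows with boss_id in {9} -> Frank (id 10, depth 4), Dave (id 11, depth 4).
Iteration 5: rows with boss_id in {10,11} -> Tom (id 13, depth 5), Zane (id 14, depth 5).
Iteration 6: rows with boss_id in {13,14} -> Carol (id 15, depth 6).
Iteration 7: no rows with boss_id in {15}; recursion stops.
SUM(depth) = 0 + 1 + 1 + 2 + 3 + 4 + 4 + 5 + 5 + 6 = 31.

31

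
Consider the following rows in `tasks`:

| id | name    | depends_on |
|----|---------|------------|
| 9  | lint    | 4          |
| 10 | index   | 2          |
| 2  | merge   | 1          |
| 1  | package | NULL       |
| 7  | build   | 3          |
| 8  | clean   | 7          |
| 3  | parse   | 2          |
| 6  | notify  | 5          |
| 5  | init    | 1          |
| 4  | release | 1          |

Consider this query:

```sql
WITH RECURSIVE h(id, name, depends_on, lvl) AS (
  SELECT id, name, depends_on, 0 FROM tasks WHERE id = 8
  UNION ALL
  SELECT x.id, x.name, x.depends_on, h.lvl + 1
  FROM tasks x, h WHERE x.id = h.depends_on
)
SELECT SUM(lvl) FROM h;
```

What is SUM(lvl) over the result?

Base: id=8 (clean), depends_on=7, lvl 0.
Iteration 1: join on id=7 -> build (id 7, depends_on=3, lvl 1).
Iteration 2: join on id=3 -> parse (id 3, depends_on=2, lvl 2).
Iteration 3: join on id=2 -> merge (id 2, depends_on=1, lvl 3).
Iteration 4: join on id=1 -> package (id 1, depends_on=NULL, lvl 4).
Iteration 5: depends_on is NULL; no match; recursion stops.
SUM(lvl) = 0 + 1 + 2 + 3 + 4 = 10.

10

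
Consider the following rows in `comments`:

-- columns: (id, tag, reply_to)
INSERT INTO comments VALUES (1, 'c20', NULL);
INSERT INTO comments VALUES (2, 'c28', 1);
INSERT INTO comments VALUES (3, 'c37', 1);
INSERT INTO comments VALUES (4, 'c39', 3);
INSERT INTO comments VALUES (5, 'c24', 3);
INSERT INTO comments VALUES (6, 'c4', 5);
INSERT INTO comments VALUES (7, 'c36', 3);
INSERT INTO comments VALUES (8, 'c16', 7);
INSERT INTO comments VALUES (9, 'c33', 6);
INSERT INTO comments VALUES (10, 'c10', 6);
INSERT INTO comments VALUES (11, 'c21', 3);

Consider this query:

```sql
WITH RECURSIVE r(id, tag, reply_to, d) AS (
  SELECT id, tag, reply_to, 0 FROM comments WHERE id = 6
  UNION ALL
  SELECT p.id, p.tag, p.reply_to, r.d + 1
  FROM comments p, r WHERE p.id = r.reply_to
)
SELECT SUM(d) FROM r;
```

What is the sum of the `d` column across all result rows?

6

Base: id=6 (c4), reply_to=5, d 0.
Iteration 1: join on id=5 -> c24 (id 5, reply_to=3, d 1).
Iteration 2: join on id=3 -> c37 (id 3, reply_to=1, d 2).
Iteration 3: join on id=1 -> c20 (id 1, reply_to=NULL, d 3).
Iteration 4: reply_to is NULL; no match; recursion stops.
SUM(d) = 0 + 1 + 2 + 3 = 6.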